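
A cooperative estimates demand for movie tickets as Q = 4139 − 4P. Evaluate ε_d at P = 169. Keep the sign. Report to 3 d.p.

-0.195

At P = 169, Q = 3463.
dQ/dP = −4.
ε = (dQ/dP)(P/Q) = (-4)(169/3463).
|ε| < 1, so demand is inelastic at this price.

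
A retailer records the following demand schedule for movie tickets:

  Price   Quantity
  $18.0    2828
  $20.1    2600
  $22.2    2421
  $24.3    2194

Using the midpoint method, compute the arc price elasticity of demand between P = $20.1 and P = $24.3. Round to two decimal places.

At P = 20.1, Q = 2600; at P = 24.3, Q = 2194.
ΔQ = -406, ΔP = 4.2. Midpoints: P̄ = 22.20, Q̄ = 2397.0.
ε = (ΔQ/ΔP)(P̄/Q̄) = (-406/4.2)(22.20/2397.0).

-0.90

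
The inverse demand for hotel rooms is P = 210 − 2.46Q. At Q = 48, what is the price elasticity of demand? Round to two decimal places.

At Q = 48, P = 210 − 2.46(48) = 91.92.
dP/dQ = −2.46, so dQ/dP = 1/(−2.46) = -0.407.
ε = (dQ/dP)(P/Q) = (-0.407)(91.92/48).

-0.78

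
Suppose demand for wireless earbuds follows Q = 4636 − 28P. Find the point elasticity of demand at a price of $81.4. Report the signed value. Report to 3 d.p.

-0.967

At P = 81.4, Q = 2356.800.
dQ/dP = −28.
ε = (dQ/dP)(P/Q) = (-28)(81.4/2356.800).
|ε| < 1, so demand is inelastic at this price.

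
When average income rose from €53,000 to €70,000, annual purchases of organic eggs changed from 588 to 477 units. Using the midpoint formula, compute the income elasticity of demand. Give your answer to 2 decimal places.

-0.75

ΔQ = -111, ΔI = 17000. Midpoints: Ī = 61,500, Q̄ = 532.5.
ε_I = (ΔQ/ΔI)(Ī/Q̄) = (-111/17000)(61500/532.5).
ε_I < 0, so the good is inferior.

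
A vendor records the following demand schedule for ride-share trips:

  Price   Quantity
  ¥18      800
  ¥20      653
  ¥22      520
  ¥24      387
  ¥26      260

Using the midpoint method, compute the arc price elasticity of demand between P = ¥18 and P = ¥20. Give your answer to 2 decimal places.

At P = 18, Q = 800; at P = 20, Q = 653.
ΔQ = -147, ΔP = 2. Midpoints: P̄ = 19.00, Q̄ = 726.5.
ε = (ΔQ/ΔP)(P̄/Q̄) = (-147/2)(19.00/726.5).

-1.92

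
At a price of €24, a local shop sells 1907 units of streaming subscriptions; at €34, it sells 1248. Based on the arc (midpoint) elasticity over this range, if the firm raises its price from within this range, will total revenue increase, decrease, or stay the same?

Arc ε = (-659/10)(29.00/1577.5) ≈ -1.211.
|ε| = 1.21 > 1, so demand is elastic. A price rise therefore reduces total revenue.

decrease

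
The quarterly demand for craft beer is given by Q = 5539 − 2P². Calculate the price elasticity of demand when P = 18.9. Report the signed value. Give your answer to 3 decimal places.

-0.296

At P = 18.9, Q = 4824.580.
dQ/dP = −4P = -75.600.
ε = (dQ/dP)(P/Q) = (-75.600)(18.9/4824.580).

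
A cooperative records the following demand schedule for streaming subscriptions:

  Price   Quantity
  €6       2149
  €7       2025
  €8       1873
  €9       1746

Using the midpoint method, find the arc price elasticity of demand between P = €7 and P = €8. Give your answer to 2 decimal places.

-0.58

At P = 7, Q = 2025; at P = 8, Q = 1873.
ΔQ = -152, ΔP = 1. Midpoints: P̄ = 7.50, Q̄ = 1949.0.
ε = (ΔQ/ΔP)(P̄/Q̄) = (-152/1)(7.50/1949.0).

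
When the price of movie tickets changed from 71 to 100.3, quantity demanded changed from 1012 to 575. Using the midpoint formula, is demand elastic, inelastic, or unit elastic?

elastic

Arc ε ≈ -1.610.
|ε| = 1.61 > 1.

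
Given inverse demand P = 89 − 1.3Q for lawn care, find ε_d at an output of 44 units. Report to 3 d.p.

At Q = 44, P = 89 − 1.3(44) = 31.80.
dP/dQ = −1.3, so dQ/dP = 1/(−1.3) = -0.769.
ε = (dQ/dP)(P/Q) = (-0.769)(31.80/44).

-0.556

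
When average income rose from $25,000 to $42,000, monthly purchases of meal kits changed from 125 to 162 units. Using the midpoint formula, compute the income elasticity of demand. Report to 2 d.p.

0.51

ΔQ = 37, ΔI = 17000. Midpoints: Ī = 33,500, Q̄ = 143.5.
ε_I = (ΔQ/ΔI)(Ī/Q̄) = (37/17000)(33500/143.5).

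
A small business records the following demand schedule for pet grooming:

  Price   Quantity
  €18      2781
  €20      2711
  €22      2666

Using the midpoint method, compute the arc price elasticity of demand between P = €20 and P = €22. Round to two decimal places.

At P = 20, Q = 2711; at P = 22, Q = 2666.
ΔQ = -45, ΔP = 2. Midpoints: P̄ = 21.00, Q̄ = 2688.5.
ε = (ΔQ/ΔP)(P̄/Q̄) = (-45/2)(21.00/2688.5).

-0.18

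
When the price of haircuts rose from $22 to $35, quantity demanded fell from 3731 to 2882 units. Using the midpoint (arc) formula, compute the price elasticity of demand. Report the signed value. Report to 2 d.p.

-0.56

ΔQ = 2882 − 3731 = -849; ΔP = 35 − 22 = 13.
Midpoints: P̄ = 28.50, Q̄ = 3306.5.
ε = (ΔQ/ΔP)(P̄/Q̄) = (-849/13)(28.50/3306.5).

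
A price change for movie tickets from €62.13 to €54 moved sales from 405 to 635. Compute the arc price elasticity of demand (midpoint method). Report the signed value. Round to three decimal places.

-3.159

ΔQ = 635 − 405 = 230; ΔP = 54 − 62.13 = -8.13.
Midpoints: P̄ = 58.06, Q̄ = 520.0.
ε = (ΔQ/ΔP)(P̄/Q̄) = (230/-8.13)(58.06/520.0).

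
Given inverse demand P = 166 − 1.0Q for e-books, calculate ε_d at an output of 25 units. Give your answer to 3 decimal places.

At Q = 25, P = 166 − 1.0(25) = 141.00.
dP/dQ = −1.0, so dQ/dP = 1/(−1.0) = -1.000.
ε = (dQ/dP)(P/Q) = (-1.000)(141.00/25).

-5.640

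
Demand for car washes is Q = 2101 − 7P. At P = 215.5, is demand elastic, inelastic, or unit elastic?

elastic

Q = 592.500, dQ/dP = -7.
ε = (dQ/dP)(P/Q) ≈ -2.546.
|ε| = 2.55 > 1.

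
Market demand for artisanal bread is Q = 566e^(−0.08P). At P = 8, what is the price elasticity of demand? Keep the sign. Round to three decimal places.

At P = 8, Q = 298.448.
dQ/dP = −0.08·566e^(−0.08P) = −0.08Q = -23.876.
ε = (dQ/dP)(P/Q) = (-23.876)(8/298.448).

-0.640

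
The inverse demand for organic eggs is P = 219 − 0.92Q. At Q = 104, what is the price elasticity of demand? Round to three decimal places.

At Q = 104, P = 219 − 0.92(104) = 123.32.
dP/dQ = −0.92, so dQ/dP = 1/(−0.92) = -1.087.
ε = (dQ/dP)(P/Q) = (-1.087)(123.32/104).

-1.289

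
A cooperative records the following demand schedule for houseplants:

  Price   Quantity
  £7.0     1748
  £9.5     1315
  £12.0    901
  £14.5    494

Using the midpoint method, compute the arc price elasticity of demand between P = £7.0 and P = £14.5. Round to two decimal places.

At P = 7.0, Q = 1748; at P = 14.5, Q = 494.
ΔQ = -1254, ΔP = 7.5. Midpoints: P̄ = 10.75, Q̄ = 1121.0.
ε = (ΔQ/ΔP)(P̄/Q̄) = (-1254/7.5)(10.75/1121.0).

-1.60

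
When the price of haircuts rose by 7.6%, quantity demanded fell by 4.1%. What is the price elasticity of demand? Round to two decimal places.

ε = %ΔQ / %ΔP = (-4.1)/(7.6) = -0.539.

-0.54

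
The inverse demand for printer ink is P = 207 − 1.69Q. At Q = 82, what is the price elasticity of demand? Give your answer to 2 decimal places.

At Q = 82, P = 207 − 1.69(82) = 68.42.
dP/dQ = −1.69, so dQ/dP = 1/(−1.69) = -0.592.
ε = (dQ/dP)(P/Q) = (-0.592)(68.42/82).

-0.49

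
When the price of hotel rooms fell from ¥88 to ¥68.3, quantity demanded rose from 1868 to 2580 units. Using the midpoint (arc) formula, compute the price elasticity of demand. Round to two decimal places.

ΔQ = 2580 − 1868 = 712; ΔP = 68.3 − 88 = -19.7.
Midpoints: P̄ = 78.15, Q̄ = 2224.0.
ε = (ΔQ/ΔP)(P̄/Q̄) = (712/-19.7)(78.15/2224.0).

-1.27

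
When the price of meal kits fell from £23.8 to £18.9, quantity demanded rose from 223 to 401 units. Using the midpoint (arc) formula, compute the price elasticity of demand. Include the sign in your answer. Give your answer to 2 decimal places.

ΔQ = 401 − 223 = 178; ΔP = 18.9 − 23.8 = -4.9.
Midpoints: P̄ = 21.35, Q̄ = 312.0.
ε = (ΔQ/ΔP)(P̄/Q̄) = (178/-4.9)(21.35/312.0).

-2.49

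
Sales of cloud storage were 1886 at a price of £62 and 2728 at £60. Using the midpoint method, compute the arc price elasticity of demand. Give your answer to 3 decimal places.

-11.132

ΔQ = 2728 − 1886 = 842; ΔP = 60 − 62 = -2.
Midpoints: P̄ = 61.00, Q̄ = 2307.0.
ε = (ΔQ/ΔP)(P̄/Q̄) = (842/-2)(61.00/2307.0).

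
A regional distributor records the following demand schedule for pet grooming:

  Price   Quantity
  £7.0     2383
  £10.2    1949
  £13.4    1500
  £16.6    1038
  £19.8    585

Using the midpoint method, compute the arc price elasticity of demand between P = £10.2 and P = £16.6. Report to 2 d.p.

At P = 10.2, Q = 1949; at P = 16.6, Q = 1038.
ΔQ = -911, ΔP = 6.4. Midpoints: P̄ = 13.40, Q̄ = 1493.5.
ε = (ΔQ/ΔP)(P̄/Q̄) = (-911/6.4)(13.40/1493.5).

-1.28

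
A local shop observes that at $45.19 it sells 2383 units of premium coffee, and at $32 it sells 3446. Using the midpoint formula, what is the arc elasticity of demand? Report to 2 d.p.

ΔQ = 3446 − 2383 = 1063; ΔP = 32 − 45.19 = -13.19.
Midpoints: P̄ = 38.59, Q̄ = 2914.5.
ε = (ΔQ/ΔP)(P̄/Q̄) = (1063/-13.19)(38.59/2914.5).

-1.07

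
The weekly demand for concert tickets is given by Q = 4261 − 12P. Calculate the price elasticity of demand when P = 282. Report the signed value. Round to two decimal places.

At P = 282, Q = 877.
dQ/dP = −12.
ε = (dQ/dP)(P/Q) = (-12)(282/877).

-3.86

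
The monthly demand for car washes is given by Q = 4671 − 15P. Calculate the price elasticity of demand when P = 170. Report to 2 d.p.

At P = 170, Q = 2121.
dQ/dP = −15.
ε = (dQ/dP)(P/Q) = (-15)(170/2121).
|ε| > 1, so demand is elastic at this price.

-1.20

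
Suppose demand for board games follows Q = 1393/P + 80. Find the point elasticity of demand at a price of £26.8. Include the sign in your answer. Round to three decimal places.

-0.394

At P = 26.8, Q = 131.978.
dQ/dP = −1393/P² = -1.939.
ε = (dQ/dP)(P/Q) = (-1.939)(26.8/131.978).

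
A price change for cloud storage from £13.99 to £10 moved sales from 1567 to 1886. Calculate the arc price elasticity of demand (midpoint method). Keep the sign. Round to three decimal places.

ΔQ = 1886 − 1567 = 319; ΔP = 10 − 13.99 = -3.99.
Midpoints: P̄ = 12.00, Q̄ = 1726.5.
ε = (ΔQ/ΔP)(P̄/Q̄) = (319/-3.99)(12.00/1726.5).

-0.555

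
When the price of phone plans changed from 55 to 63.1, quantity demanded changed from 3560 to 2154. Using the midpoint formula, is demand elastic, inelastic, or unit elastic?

elastic

Arc ε ≈ -3.588.
|ε| = 3.59 > 1.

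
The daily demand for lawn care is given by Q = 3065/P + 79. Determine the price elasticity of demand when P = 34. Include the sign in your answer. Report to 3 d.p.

At P = 34, Q = 169.147.
dQ/dP = −3065/P² = -2.651.
ε = (dQ/dP)(P/Q) = (-2.651)(34/169.147).

-0.533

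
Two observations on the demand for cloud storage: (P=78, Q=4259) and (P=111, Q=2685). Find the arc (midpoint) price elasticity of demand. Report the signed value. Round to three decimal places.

ΔQ = 2685 − 4259 = -1574; ΔP = 111 − 78 = 33.
Midpoints: P̄ = 94.50, Q̄ = 3472.0.
ε = (ΔQ/ΔP)(P̄/Q̄) = (-1574/33)(94.50/3472.0).

-1.298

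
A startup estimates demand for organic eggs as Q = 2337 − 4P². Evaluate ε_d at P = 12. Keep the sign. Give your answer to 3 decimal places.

-0.654

At P = 12, Q = 1761.
dQ/dP = −8P = -96.
ε = (dQ/dP)(P/Q) = (-96)(12/1761).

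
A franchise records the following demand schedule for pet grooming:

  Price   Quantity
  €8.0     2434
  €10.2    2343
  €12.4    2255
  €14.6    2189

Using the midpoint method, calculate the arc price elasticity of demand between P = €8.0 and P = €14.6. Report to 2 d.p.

At P = 8.0, Q = 2434; at P = 14.6, Q = 2189.
ΔQ = -245, ΔP = 6.6. Midpoints: P̄ = 11.30, Q̄ = 2311.5.
ε = (ΔQ/ΔP)(P̄/Q̄) = (-245/6.6)(11.30/2311.5).

-0.18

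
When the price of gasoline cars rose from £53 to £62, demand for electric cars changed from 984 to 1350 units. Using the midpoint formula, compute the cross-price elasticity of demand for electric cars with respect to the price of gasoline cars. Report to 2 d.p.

2.00

ΔQ_x = 1350 − 984 = 366; ΔP_y = 62 − 53 = 9.
Midpoints: P̄_y = 57.50, Q̄_x = 1167.0.
ε_xy = (ΔQ_x/ΔP_y)(P̄_y/Q̄_x) = (366/9)(57.50/1167.0).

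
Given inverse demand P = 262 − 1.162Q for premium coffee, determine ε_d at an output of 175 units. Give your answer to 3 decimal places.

-0.288

At Q = 175, P = 262 − 1.162(175) = 58.65.
dP/dQ = −1.162, so dQ/dP = 1/(−1.162) = -0.861.
ε = (dQ/dP)(P/Q) = (-0.861)(58.65/175).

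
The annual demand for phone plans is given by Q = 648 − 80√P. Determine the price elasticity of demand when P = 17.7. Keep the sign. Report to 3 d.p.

-0.540

At P = 17.7, Q = 311.429.
dQ/dP = −80/(2√P) = -9.508.
ε = (dQ/dP)(P/Q) = (-9.508)(17.7/311.429).
|ε| < 1, so demand is inelastic at this price.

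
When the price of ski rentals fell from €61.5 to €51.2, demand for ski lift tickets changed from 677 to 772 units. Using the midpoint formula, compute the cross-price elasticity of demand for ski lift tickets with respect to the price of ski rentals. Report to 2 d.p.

-0.72

ΔQ_x = 772 − 677 = 95; ΔP_y = 51.2 − 61.5 = -10.3.
Midpoints: P̄_y = 56.35, Q̄_x = 724.5.
ε_xy = (ΔQ_x/ΔP_y)(P̄_y/Q̄_x) = (95/-10.3)(56.35/724.5).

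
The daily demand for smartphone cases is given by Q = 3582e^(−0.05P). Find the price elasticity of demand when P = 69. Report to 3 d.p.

At P = 69, Q = 113.713.
dQ/dP = −0.05·3582e^(−0.05P) = −0.05Q = -5.686.
ε = (dQ/dP)(P/Q) = (-5.686)(69/113.713).

-3.450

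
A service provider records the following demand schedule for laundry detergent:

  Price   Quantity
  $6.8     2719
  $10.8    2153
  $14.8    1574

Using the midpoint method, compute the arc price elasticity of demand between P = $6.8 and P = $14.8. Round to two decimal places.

At P = 6.8, Q = 2719; at P = 14.8, Q = 1574.
ΔQ = -1145, ΔP = 8.0. Midpoints: P̄ = 10.80, Q̄ = 2146.5.
ε = (ΔQ/ΔP)(P̄/Q̄) = (-1145/8.0)(10.80/2146.5).

-0.72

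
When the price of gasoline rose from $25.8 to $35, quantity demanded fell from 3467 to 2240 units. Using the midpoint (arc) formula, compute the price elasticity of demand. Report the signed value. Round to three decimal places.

-1.421

ΔQ = 2240 − 3467 = -1227; ΔP = 35 − 25.8 = 9.2.
Midpoints: P̄ = 30.40, Q̄ = 2853.5.
ε = (ΔQ/ΔP)(P̄/Q̄) = (-1227/9.2)(30.40/2853.5).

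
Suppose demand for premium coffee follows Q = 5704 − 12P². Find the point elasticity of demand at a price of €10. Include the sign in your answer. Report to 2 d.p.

-0.53

At P = 10, Q = 4504.
dQ/dP = −24P = -240.
ε = (dQ/dP)(P/Q) = (-240)(10/4504).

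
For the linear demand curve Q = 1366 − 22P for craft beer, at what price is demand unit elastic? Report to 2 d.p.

31.05

For linear demand Q = a − bP, ε = −bP/(a − bP). |ε| = 1 when bP = a − bP, i.e. P = a/(2b).
P = 1366/(2·22) = 1366/44 = 31.0455.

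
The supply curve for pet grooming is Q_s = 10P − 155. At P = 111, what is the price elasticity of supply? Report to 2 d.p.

At P = 111, Q_s = 955.
dQ_s/dP = 10.
ε_s = (dQ_s/dP)(P/Q_s) = (10)(111/955).

1.16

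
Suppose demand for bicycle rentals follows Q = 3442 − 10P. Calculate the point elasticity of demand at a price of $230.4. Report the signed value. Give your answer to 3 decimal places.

At P = 230.4, Q = 1138.
dQ/dP = −10.
ε = (dQ/dP)(P/Q) = (-10)(230.4/1138).

-2.025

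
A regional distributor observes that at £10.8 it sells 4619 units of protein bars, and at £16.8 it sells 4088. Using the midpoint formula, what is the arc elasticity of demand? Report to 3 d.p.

-0.281

ΔQ = 4088 − 4619 = -531; ΔP = 16.8 − 10.8 = 6.
Midpoints: P̄ = 13.80, Q̄ = 4353.5.
ε = (ΔQ/ΔP)(P̄/Q̄) = (-531/6)(13.80/4353.5).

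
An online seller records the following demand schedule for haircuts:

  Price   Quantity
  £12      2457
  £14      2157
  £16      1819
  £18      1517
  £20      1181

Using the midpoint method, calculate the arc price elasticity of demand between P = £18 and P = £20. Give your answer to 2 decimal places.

-2.37

At P = 18, Q = 1517; at P = 20, Q = 1181.
ΔQ = -336, ΔP = 2. Midpoints: P̄ = 19.00, Q̄ = 1349.0.
ε = (ΔQ/ΔP)(P̄/Q̄) = (-336/2)(19.00/1349.0).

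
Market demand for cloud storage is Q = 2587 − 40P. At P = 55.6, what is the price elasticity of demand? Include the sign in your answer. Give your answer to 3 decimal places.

-6.127

At P = 55.6, Q = 363.
dQ/dP = −40.
ε = (dQ/dP)(P/Q) = (-40)(55.6/363).
|ε| > 1, so demand is elastic at this price.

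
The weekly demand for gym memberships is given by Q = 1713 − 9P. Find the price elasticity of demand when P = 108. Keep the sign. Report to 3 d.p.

-1.312

At P = 108, Q = 741.
dQ/dP = −9.
ε = (dQ/dP)(P/Q) = (-9)(108/741).
|ε| > 1, so demand is elastic at this price.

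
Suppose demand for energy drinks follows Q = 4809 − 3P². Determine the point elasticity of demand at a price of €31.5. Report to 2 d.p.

At P = 31.5, Q = 1832.250.
dQ/dP = −6P = -189.
ε = (dQ/dP)(P/Q) = (-189)(31.5/1832.250).
|ε| > 1, so demand is elastic at this price.

-3.25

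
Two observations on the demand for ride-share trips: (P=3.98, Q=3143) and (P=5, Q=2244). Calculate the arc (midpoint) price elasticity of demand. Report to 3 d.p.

ΔQ = 2244 − 3143 = -899; ΔP = 5 − 3.98 = 1.02.
Midpoints: P̄ = 4.49, Q̄ = 2693.5.
ε = (ΔQ/ΔP)(P̄/Q̄) = (-899/1.02)(4.49/2693.5).

-1.469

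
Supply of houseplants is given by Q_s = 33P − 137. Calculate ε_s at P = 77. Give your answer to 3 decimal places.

At P = 77, Q_s = 2404.
dQ_s/dP = 33.
ε_s = (dQ_s/dP)(P/Q_s) = (33)(77/2404).

1.057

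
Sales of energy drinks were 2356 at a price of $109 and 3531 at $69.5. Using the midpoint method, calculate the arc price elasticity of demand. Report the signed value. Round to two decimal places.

-0.90

ΔQ = 3531 − 2356 = 1175; ΔP = 69.5 − 109 = -39.5.
Midpoints: P̄ = 89.25, Q̄ = 2943.5.
ε = (ΔQ/ΔP)(P̄/Q̄) = (1175/-39.5)(89.25/2943.5).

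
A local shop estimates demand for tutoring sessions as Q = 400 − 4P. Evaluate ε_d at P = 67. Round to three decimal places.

-2.030

At P = 67, Q = 132.
dQ/dP = −4.
ε = (dQ/dP)(P/Q) = (-4)(67/132).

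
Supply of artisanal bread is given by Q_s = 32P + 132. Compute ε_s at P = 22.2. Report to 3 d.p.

0.843

At P = 22.2, Q_s = 842.40.
dQ_s/dP = 32.
ε_s = (dQ_s/dP)(P/Q_s) = (32)(22.2/842.40).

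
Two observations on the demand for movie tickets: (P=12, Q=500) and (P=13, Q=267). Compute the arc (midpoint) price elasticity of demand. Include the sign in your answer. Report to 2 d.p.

ΔQ = 267 − 500 = -233; ΔP = 13 − 12 = 1.
Midpoints: P̄ = 12.50, Q̄ = 383.5.
ε = (ΔQ/ΔP)(P̄/Q̄) = (-233/1)(12.50/383.5).

-7.59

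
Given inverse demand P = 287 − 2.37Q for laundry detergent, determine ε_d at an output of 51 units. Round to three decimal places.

-1.374

At Q = 51, P = 287 − 2.37(51) = 166.13.
dP/dQ = −2.37, so dQ/dP = 1/(−2.37) = -0.422.
ε = (dQ/dP)(P/Q) = (-0.422)(166.13/51).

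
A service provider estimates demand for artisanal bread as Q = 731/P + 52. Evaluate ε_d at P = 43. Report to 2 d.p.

-0.25

At P = 43, Q = 69.
dQ/dP = −731/P² = -0.395.
ε = (dQ/dP)(P/Q) = (-0.395)(43/69).
|ε| < 1, so demand is inelastic at this price.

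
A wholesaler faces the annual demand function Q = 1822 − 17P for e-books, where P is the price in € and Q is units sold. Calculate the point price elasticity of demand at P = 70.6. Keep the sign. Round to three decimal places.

-1.930

At P = 70.6, Q = 621.800.
dQ/dP = −17.
ε = (dQ/dP)(P/Q) = (-17)(70.6/621.800).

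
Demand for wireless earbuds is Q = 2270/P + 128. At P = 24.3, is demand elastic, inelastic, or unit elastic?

Q = 221.416, dQ/dP = -3.844.
ε = (dQ/dP)(P/Q) ≈ -0.422.
|ε| = 0.42 < 1.

inelastic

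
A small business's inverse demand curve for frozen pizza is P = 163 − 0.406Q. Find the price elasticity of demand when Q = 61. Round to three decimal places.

-5.582

At Q = 61, P = 163 − 0.406(61) = 138.23.
dP/dQ = −0.406, so dQ/dP = 1/(−0.406) = -2.463.
ε = (dQ/dP)(P/Q) = (-2.463)(138.23/61).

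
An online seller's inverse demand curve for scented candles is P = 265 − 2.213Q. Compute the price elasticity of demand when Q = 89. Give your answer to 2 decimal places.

At Q = 89, P = 265 − 2.213(89) = 68.04.
dP/dQ = −2.213, so dQ/dP = 1/(−2.213) = -0.452.
ε = (dQ/dP)(P/Q) = (-0.452)(68.04/89).

-0.35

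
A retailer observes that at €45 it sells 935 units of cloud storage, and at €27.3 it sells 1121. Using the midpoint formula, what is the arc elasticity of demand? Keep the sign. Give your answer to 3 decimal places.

-0.370

ΔQ = 1121 − 935 = 186; ΔP = 27.3 − 45 = -17.7.
Midpoints: P̄ = 36.15, Q̄ = 1028.0.
ε = (ΔQ/ΔP)(P̄/Q̄) = (186/-17.7)(36.15/1028.0).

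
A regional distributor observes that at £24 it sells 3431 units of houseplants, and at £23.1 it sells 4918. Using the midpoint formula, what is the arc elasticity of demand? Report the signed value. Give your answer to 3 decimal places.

ΔQ = 4918 − 3431 = 1487; ΔP = 23.1 − 24 = -0.9.
Midpoints: P̄ = 23.55, Q̄ = 4174.5.
ε = (ΔQ/ΔP)(P̄/Q̄) = (1487/-0.9)(23.55/4174.5).

-9.321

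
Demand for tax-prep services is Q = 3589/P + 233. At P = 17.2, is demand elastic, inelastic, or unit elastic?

inelastic

Q = 441.663, dQ/dP = -12.132.
ε = (dQ/dP)(P/Q) ≈ -0.472.
|ε| = 0.47 < 1.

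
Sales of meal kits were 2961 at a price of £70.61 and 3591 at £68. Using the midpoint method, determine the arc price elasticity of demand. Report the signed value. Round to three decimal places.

ΔQ = 3591 − 2961 = 630; ΔP = 68 − 70.61 = -2.61.
Midpoints: P̄ = 69.31, Q̄ = 3276.0.
ε = (ΔQ/ΔP)(P̄/Q̄) = (630/-2.61)(69.31/3276.0).

-5.106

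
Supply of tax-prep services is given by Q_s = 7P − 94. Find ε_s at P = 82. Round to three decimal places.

At P = 82, Q_s = 480.
dQ_s/dP = 7.
ε_s = (dQ_s/dP)(P/Q_s) = (7)(82/480).

1.196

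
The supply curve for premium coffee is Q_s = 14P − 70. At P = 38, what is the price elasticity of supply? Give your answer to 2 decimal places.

At P = 38, Q_s = 462.
dQ_s/dP = 14.
ε_s = (dQ_s/dP)(P/Q_s) = (14)(38/462).

1.15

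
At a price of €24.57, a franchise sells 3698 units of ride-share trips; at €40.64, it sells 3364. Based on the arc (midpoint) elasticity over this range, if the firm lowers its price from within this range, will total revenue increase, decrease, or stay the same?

decrease

Arc ε = (-334/16.07)(32.61/3531.0) ≈ -0.192.
|ε| = 0.19 < 1, so demand is inelastic. A price cut therefore reduces total revenue.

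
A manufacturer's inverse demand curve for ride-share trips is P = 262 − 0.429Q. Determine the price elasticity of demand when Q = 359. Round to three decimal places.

-0.701

At Q = 359, P = 262 − 0.429(359) = 107.99.
dP/dQ = −0.429, so dQ/dP = 1/(−0.429) = -2.331.
ε = (dQ/dP)(P/Q) = (-2.331)(107.99/359).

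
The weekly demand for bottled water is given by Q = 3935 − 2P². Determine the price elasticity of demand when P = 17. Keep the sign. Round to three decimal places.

-0.344

At P = 17, Q = 3357.
dQ/dP = −4P = -68.
ε = (dQ/dP)(P/Q) = (-68)(17/3357).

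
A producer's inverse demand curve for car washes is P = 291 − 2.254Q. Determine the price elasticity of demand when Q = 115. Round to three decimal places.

-0.123

At Q = 115, P = 291 − 2.254(115) = 31.79.
dP/dQ = −2.254, so dQ/dP = 1/(−2.254) = -0.444.
ε = (dQ/dP)(P/Q) = (-0.444)(31.79/115).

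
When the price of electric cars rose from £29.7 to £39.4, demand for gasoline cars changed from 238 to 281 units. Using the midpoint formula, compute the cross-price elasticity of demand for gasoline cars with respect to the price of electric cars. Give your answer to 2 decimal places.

0.59

ΔQ_x = 281 − 238 = 43; ΔP_y = 39.4 − 29.7 = 9.7.
Midpoints: P̄_y = 34.55, Q̄_x = 259.5.
ε_xy = (ΔQ_x/ΔP_y)(P̄_y/Q̄_x) = (43/9.7)(34.55/259.5).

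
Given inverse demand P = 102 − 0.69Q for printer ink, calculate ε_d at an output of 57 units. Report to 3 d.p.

At Q = 57, P = 102 − 0.69(57) = 62.67.
dP/dQ = −0.69, so dQ/dP = 1/(−0.69) = -1.449.
ε = (dQ/dP)(P/Q) = (-1.449)(62.67/57).

-1.593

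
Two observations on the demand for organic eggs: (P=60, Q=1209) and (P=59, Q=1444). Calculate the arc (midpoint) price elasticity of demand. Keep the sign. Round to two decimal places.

-10.54

ΔQ = 1444 − 1209 = 235; ΔP = 59 − 60 = -1.
Midpoints: P̄ = 59.50, Q̄ = 1326.5.
ε = (ΔQ/ΔP)(P̄/Q̄) = (235/-1)(59.50/1326.5).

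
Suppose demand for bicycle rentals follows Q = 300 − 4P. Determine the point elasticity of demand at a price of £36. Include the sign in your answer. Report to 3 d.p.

At P = 36, Q = 156.
dQ/dP = −4.
ε = (dQ/dP)(P/Q) = (-4)(36/156).
|ε| < 1, so demand is inelastic at this price.

-0.923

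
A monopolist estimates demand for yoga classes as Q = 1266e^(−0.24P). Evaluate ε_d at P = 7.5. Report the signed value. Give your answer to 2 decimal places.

At P = 7.5, Q = 209.268.
dQ/dP = −0.24·1266e^(−0.24P) = −0.24Q = -50.224.
ε = (dQ/dP)(P/Q) = (-50.224)(7.5/209.268).

-1.80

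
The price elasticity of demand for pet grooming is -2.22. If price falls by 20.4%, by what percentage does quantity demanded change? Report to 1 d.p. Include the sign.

%ΔQ ≈ ε × %ΔP = (-2.22)(-20.4%) = 45.29%.

45.3%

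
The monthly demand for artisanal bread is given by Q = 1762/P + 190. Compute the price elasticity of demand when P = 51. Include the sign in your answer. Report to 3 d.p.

At P = 51, Q = 224.549.
dQ/dP = −1762/P² = -0.677.
ε = (dQ/dP)(P/Q) = (-0.677)(51/224.549).
|ε| < 1, so demand is inelastic at this price.

-0.154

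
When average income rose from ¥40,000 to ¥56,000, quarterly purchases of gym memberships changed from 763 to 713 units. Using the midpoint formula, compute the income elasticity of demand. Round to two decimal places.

ΔQ = -50, ΔI = 16000. Midpoints: Ī = 48,000, Q̄ = 738.0.
ε_I = (ΔQ/ΔI)(Ī/Q̄) = (-50/16000)(48000/738.0).

-0.20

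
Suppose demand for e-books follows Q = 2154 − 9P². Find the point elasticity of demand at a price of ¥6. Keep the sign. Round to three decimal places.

At P = 6, Q = 1830.
dQ/dP = −18P = -108.
ε = (dQ/dP)(P/Q) = (-108)(6/1830).
|ε| < 1, so demand is inelastic at this price.

-0.354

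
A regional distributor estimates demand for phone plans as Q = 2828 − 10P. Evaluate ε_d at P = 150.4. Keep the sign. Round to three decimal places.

-1.136

At P = 150.4, Q = 1324.
dQ/dP = −10.
ε = (dQ/dP)(P/Q) = (-10)(150.4/1324).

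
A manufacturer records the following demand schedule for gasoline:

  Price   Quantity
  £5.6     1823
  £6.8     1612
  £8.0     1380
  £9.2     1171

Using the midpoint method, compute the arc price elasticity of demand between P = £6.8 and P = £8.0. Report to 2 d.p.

At P = 6.8, Q = 1612; at P = 8.0, Q = 1380.
ΔQ = -232, ΔP = 1.2. Midpoints: P̄ = 7.40, Q̄ = 1496.0.
ε = (ΔQ/ΔP)(P̄/Q̄) = (-232/1.2)(7.40/1496.0).

-0.96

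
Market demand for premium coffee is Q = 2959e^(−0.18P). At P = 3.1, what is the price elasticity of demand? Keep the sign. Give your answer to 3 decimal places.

At P = 3.1, Q = 1693.591.
dQ/dP = −0.18·2959e^(−0.18P) = −0.18Q = -304.846.
ε = (dQ/dP)(P/Q) = (-304.846)(3.1/1693.591).
|ε| < 1, so demand is inelastic at this price.

-0.558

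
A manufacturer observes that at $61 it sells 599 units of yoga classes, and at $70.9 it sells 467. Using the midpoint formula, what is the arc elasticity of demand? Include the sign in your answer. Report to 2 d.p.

ΔQ = 467 − 599 = -132; ΔP = 70.9 − 61 = 9.9.
Midpoints: P̄ = 65.95, Q̄ = 533.0.
ε = (ΔQ/ΔP)(P̄/Q̄) = (-132/9.9)(65.95/533.0).

-1.65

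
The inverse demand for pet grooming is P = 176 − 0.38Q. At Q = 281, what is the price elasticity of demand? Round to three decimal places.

At Q = 281, P = 176 − 0.38(281) = 69.22.
dP/dQ = −0.38, so dQ/dP = 1/(−0.38) = -2.632.
ε = (dQ/dP)(P/Q) = (-2.632)(69.22/281).

-0.648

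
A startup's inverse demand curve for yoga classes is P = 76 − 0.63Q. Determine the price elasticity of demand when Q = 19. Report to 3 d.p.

-5.349

At Q = 19, P = 76 − 0.63(19) = 64.03.
dP/dQ = −0.63, so dQ/dP = 1/(−0.63) = -1.587.
ε = (dQ/dP)(P/Q) = (-1.587)(64.03/19).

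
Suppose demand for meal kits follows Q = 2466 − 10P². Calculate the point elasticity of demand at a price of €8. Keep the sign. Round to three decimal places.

-0.701

At P = 8, Q = 1826.
dQ/dP = −20P = -160.
ε = (dQ/dP)(P/Q) = (-160)(8/1826).
|ε| < 1, so demand is inelastic at this price.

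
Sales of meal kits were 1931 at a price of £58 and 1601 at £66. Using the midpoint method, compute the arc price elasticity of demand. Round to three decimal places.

ΔQ = 1601 − 1931 = -330; ΔP = 66 − 58 = 8.
Midpoints: P̄ = 62.00, Q̄ = 1766.0.
ε = (ΔQ/ΔP)(P̄/Q̄) = (-330/8)(62.00/1766.0).

-1.448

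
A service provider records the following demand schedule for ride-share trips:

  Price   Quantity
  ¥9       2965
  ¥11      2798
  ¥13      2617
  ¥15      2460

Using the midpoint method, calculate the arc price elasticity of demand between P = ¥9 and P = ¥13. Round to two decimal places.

At P = 9, Q = 2965; at P = 13, Q = 2617.
ΔQ = -348, ΔP = 4. Midpoints: P̄ = 11.00, Q̄ = 2791.0.
ε = (ΔQ/ΔP)(P̄/Q̄) = (-348/4)(11.00/2791.0).

-0.34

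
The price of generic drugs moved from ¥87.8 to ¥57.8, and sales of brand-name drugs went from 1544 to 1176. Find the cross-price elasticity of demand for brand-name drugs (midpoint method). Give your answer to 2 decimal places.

ΔQ_x = 1176 − 1544 = -368; ΔP_y = 57.8 − 87.8 = -30.
Midpoints: P̄_y = 72.80, Q̄_x = 1360.0.
ε_xy = (ΔQ_x/ΔP_y)(P̄_y/Q̄_x) = (-368/-30)(72.80/1360.0).

0.66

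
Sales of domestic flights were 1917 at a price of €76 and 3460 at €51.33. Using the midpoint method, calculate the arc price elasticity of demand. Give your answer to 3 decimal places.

-1.481

ΔQ = 3460 − 1917 = 1543; ΔP = 51.33 − 76 = -24.67.
Midpoints: P̄ = 63.66, Q̄ = 2688.5.
ε = (ΔQ/ΔP)(P̄/Q̄) = (1543/-24.67)(63.66/2688.5).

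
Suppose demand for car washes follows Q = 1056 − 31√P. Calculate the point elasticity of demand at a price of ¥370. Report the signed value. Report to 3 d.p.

-0.649

At P = 370, Q = 459.703.
dQ/dP = −31/(2√P) = -0.806.
ε = (dQ/dP)(P/Q) = (-0.806)(370/459.703).
|ε| < 1, so demand is inelastic at this price.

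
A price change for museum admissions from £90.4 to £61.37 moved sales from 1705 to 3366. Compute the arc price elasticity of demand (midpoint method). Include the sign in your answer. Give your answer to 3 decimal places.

-1.712

ΔQ = 3366 − 1705 = 1661; ΔP = 61.37 − 90.4 = -29.03.
Midpoints: P̄ = 75.89, Q̄ = 2535.5.
ε = (ΔQ/ΔP)(P̄/Q̄) = (1661/-29.03)(75.89/2535.5).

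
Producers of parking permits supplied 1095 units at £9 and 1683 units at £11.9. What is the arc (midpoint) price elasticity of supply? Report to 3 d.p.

ΔQ = 1683 − 1095 = 588; ΔP = 11.9 − 9 = 2.9.
Midpoints: P̄ = 10.45, Q̄ = 1389.0.
ε_s = (ΔQ/ΔP)(P̄/Q̄) = (588/2.9)(10.45/1389.0).

1.525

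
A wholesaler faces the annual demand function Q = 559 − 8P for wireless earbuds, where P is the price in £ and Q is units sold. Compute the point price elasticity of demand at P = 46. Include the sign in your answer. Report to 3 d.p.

At P = 46, Q = 191.
dQ/dP = −8.
ε = (dQ/dP)(P/Q) = (-8)(46/191).

-1.927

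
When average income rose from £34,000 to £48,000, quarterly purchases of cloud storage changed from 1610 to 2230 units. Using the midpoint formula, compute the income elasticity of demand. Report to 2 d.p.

0.95

ΔQ = 620, ΔI = 14000. Midpoints: Ī = 41,000, Q̄ = 1920.0.
ε_I = (ΔQ/ΔI)(Ī/Q̄) = (620/14000)(41000/1920.0).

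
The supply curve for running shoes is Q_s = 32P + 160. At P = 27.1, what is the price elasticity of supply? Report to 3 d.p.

0.844

At P = 27.1, Q_s = 1027.20.
dQ_s/dP = 32.
ε_s = (dQ_s/dP)(P/Q_s) = (32)(27.1/1027.20).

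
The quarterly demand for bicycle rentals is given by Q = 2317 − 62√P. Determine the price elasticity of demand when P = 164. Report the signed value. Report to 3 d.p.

-0.261

At P = 164, Q = 1523.013.
dQ/dP = −62/(2√P) = -2.421.
ε = (dQ/dP)(P/Q) = (-2.421)(164/1523.013).
|ε| < 1, so demand is inelastic at this price.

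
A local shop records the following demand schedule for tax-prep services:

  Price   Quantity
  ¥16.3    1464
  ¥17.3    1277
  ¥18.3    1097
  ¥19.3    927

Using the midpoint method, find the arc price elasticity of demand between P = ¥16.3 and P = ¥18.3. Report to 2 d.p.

-2.48

At P = 16.3, Q = 1464; at P = 18.3, Q = 1097.
ΔQ = -367, ΔP = 2.0. Midpoints: P̄ = 17.30, Q̄ = 1280.5.
ε = (ΔQ/ΔP)(P̄/Q̄) = (-367/2.0)(17.30/1280.5).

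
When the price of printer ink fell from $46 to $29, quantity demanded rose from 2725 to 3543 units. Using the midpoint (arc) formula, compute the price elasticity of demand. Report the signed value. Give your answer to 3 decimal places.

-0.576

ΔQ = 3543 − 2725 = 818; ΔP = 29 − 46 = -17.
Midpoints: P̄ = 37.50, Q̄ = 3134.0.
ε = (ΔQ/ΔP)(P̄/Q̄) = (818/-17)(37.50/3134.0).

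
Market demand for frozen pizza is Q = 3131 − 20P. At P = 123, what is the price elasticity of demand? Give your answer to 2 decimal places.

-3.67

At P = 123, Q = 671.
dQ/dP = −20.
ε = (dQ/dP)(P/Q) = (-20)(123/671).
|ε| > 1, so demand is elastic at this price.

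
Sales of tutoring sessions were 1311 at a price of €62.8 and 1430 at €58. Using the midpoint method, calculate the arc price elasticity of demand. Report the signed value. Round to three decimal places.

-1.093

ΔQ = 1430 − 1311 = 119; ΔP = 58 − 62.8 = -4.8.
Midpoints: P̄ = 60.40, Q̄ = 1370.5.
ε = (ΔQ/ΔP)(P̄/Q̄) = (119/-4.8)(60.40/1370.5).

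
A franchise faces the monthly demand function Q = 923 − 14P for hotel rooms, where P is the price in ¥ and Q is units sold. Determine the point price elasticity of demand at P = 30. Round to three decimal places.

-0.835

At P = 30, Q = 503.
dQ/dP = −14.
ε = (dQ/dP)(P/Q) = (-14)(30/503).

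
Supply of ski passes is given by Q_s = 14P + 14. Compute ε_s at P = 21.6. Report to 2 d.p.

At P = 21.6, Q_s = 316.40.
dQ_s/dP = 14.
ε_s = (dQ_s/dP)(P/Q_s) = (14)(21.6/316.40).

0.96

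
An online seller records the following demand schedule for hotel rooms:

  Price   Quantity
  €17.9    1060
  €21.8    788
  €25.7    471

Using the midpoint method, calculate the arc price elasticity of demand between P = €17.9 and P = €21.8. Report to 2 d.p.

-1.50

At P = 17.9, Q = 1060; at P = 21.8, Q = 788.
ΔQ = -272, ΔP = 3.9. Midpoints: P̄ = 19.85, Q̄ = 924.0.
ε = (ΔQ/ΔP)(P̄/Q̄) = (-272/3.9)(19.85/924.0).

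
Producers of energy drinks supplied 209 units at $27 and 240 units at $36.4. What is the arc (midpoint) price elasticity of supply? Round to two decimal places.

ΔQ = 240 − 209 = 31; ΔP = 36.4 − 27 = 9.4.
Midpoints: P̄ = 31.70, Q̄ = 224.5.
ε_s = (ΔQ/ΔP)(P̄/Q̄) = (31/9.4)(31.70/224.5).

0.47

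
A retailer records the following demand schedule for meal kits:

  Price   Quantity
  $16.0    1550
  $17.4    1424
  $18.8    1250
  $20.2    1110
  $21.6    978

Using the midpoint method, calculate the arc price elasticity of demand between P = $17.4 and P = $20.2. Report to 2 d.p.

At P = 17.4, Q = 1424; at P = 20.2, Q = 1110.
ΔQ = -314, ΔP = 2.8. Midpoints: P̄ = 18.80, Q̄ = 1267.0.
ε = (ΔQ/ΔP)(P̄/Q̄) = (-314/2.8)(18.80/1267.0).

-1.66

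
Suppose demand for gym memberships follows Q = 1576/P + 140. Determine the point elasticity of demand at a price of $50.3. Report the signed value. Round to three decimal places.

-0.183

At P = 50.3, Q = 171.332.
dQ/dP = −1576/P² = -0.623.
ε = (dQ/dP)(P/Q) = (-0.623)(50.3/171.332).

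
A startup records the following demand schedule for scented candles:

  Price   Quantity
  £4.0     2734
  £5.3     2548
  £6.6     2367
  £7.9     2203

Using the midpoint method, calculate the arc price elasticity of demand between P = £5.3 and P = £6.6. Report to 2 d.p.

At P = 5.3, Q = 2548; at P = 6.6, Q = 2367.
ΔQ = -181, ΔP = 1.3. Midpoints: P̄ = 5.95, Q̄ = 2457.5.
ε = (ΔQ/ΔP)(P̄/Q̄) = (-181/1.3)(5.95/2457.5).

-0.34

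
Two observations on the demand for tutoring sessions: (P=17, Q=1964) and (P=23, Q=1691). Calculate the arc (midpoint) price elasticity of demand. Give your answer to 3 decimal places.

ΔQ = 1691 − 1964 = -273; ΔP = 23 − 17 = 6.
Midpoints: P̄ = 20.00, Q̄ = 1827.5.
ε = (ΔQ/ΔP)(P̄/Q̄) = (-273/6)(20.00/1827.5).

-0.498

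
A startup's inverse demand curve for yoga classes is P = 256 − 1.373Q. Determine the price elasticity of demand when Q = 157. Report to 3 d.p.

-0.188

At Q = 157, P = 256 − 1.373(157) = 40.44.
dP/dQ = −1.373, so dQ/dP = 1/(−1.373) = -0.728.
ε = (dQ/dP)(P/Q) = (-0.728)(40.44/157).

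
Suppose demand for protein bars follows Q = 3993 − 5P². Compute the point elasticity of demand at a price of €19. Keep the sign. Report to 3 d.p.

At P = 19, Q = 2188.
dQ/dP = −10P = -190.
ε = (dQ/dP)(P/Q) = (-190)(19/2188).

-1.650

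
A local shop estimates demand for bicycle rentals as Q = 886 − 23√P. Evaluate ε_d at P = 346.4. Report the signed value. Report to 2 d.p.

-0.47

At P = 346.4, Q = 457.928.
dQ/dP = −23/(2√P) = -0.618.
ε = (dQ/dP)(P/Q) = (-0.618)(346.4/457.928).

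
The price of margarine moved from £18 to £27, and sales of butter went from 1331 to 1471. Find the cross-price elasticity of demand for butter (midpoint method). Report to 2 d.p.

0.25

ΔQ_x = 1471 − 1331 = 140; ΔP_y = 27 − 18 = 9.
Midpoints: P̄_y = 22.50, Q̄_x = 1401.0.
ε_xy = (ΔQ_x/ΔP_y)(P̄_y/Q̄_x) = (140/9)(22.50/1401.0).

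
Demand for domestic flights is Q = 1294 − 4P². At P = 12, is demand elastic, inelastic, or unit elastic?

Q = 718, dQ/dP = -96.
ε = (dQ/dP)(P/Q) ≈ -1.604.
|ε| = 1.60 > 1.

elastic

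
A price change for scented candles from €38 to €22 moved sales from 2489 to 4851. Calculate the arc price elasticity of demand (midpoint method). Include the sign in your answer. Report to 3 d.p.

-1.207

ΔQ = 4851 − 2489 = 2362; ΔP = 22 − 38 = -16.
Midpoints: P̄ = 30.00, Q̄ = 3670.0.
ε = (ΔQ/ΔP)(P̄/Q̄) = (2362/-16)(30.00/3670.0).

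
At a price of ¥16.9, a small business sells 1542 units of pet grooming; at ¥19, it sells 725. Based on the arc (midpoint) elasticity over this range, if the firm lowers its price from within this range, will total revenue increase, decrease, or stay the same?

increase

Arc ε = (-817/2.1)(17.95/1133.5) ≈ -6.161.
|ε| = 6.16 > 1, so demand is elastic. A price cut therefore raises total revenue.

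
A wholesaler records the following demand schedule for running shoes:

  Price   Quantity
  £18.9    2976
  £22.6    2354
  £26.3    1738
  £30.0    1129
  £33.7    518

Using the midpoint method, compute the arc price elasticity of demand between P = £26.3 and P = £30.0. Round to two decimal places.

At P = 26.3, Q = 1738; at P = 30.0, Q = 1129.
ΔQ = -609, ΔP = 3.7. Midpoints: P̄ = 28.15, Q̄ = 1433.5.
ε = (ΔQ/ΔP)(P̄/Q̄) = (-609/3.7)(28.15/1433.5).

-3.23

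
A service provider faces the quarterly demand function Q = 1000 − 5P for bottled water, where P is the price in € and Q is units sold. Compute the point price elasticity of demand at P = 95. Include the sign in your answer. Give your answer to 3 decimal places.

-0.905

At P = 95, Q = 525.
dQ/dP = −5.
ε = (dQ/dP)(P/Q) = (-5)(95/525).
|ε| < 1, so demand is inelastic at this price.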